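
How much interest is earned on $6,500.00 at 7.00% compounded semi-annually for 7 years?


Compound interest earned = final amount − principal.
A = P(1 + r/n)^(nt) = $6,500.00 × (1 + 0.07/2)^(2 × 7) = $10,521.51
Interest = A − P = $10,521.51 − $6,500.00 = $4,021.51

Interest = A - P = $4,021.51


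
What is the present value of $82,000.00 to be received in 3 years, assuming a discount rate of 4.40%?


Present value formula: PV = FV / (1 + r)^t
PV = $82,000.00 / (1 + 0.044)^3
PV = $82,000.00 / 1.1378932
PV = $72,063.00

PV = FV / (1 + r)^t = $72,063.00


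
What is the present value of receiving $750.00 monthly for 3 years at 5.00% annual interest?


Present value of an ordinary annuity: PV = PMT × (1 − (1 + r)^(−n)) / r
Monthly rate r = 0.05/12 ≈ 0.00416667, n = 36
PV = $750.00 × (1 − (1 + 0.05/12)^(−36)) / (0.05/12)
PV = $750.00 × 33.365701
PV = $25,024.28

PV = PMT × (1-(1+r)^(-n))/r = $25,024.28


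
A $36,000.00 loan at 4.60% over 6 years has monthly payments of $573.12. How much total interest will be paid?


Total paid over the life of the loan = PMT × n.
Total paid = $573.12 × 72 = $41,264.64
Total interest = total paid − principal = $41,264.64 − $36,000.00 = $5,264.64

Total interest = (PMT × n) - PV = $5,264.64


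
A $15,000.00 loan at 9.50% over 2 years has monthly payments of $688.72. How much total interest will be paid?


Total paid over the life of the loan = PMT × n.
Total paid = $688.72 × 24 = $16,529.28
Total interest = total paid − principal = $16,529.28 − $15,000.00 = $1,529.28

Total interest = (PMT × n) - PV = $1,529.28


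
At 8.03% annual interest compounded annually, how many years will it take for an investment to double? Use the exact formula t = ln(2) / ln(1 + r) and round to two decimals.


Doubling condition: (1 + r)^t = 2
Take ln of both sides: t × ln(1 + r) = ln(2)
t = ln(2) / ln(1 + r)
t = 0.693147 / 0.077239
t = 8.97

t = ln(2) / ln(1 + r) = 8.97 years


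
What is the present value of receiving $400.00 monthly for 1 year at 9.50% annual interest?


Present value of an ordinary annuity: PV = PMT × (1 − (1 + r)^(−n)) / r
Monthly rate r = 0.095/12 ≈ 0.00791667, n = 12
PV = $400.00 × (1 − (1 + 0.095/12)^(−12)) / (0.095/12)
PV = $400.00 × 11.404653
PV = $4,561.86

PV = PMT × (1-(1+r)^(-n))/r = $4,561.86


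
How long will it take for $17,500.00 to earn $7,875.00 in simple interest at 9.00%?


Rearrange the simple interest formula for t:
I = P × r × t  ⇒  t = I / (P × r)
t = $7,875.00 / ($17,500.00 × 0.09)
t = 5

t = I/(P×r) = 5 years


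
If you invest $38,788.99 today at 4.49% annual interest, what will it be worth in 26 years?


Future value formula: FV = PV × (1 + r)^t
FV = $38,788.99 × (1 + 0.0449)^26
FV = $38,788.99 × 3.1328742
FV = $121,521.03

FV = PV × (1 + r)^t = $121,521.03


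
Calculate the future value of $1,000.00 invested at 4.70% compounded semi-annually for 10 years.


Compound interest formula: A = P(1 + r/n)^(nt)
A = $1,000.00 × (1 + 0.047/2)^(2 × 10)
Growth factor: (1 + 0.047/2)^20 = 1.591318
A = $1,000.00 × 1.591318
A = $1,591.32

A = P(1 + r/n)^(nt) = $1,591.32


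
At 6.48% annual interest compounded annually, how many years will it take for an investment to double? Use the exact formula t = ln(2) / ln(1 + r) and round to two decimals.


Doubling condition: (1 + r)^t = 2
Take ln of both sides: t × ln(1 + r) = ln(2)
t = ln(2) / ln(1 + r)
t = 0.693147 / 0.062787
t = 11.04

t = ln(2) / ln(1 + r) = 11.04 years


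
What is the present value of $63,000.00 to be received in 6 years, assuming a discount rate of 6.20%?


Present value formula: PV = FV / (1 + r)^t
PV = $63,000.00 / (1 + 0.062)^6
PV = $63,000.00 / 1.434654
PV = $43,913.03

PV = FV / (1 + r)^t = $43,913.03


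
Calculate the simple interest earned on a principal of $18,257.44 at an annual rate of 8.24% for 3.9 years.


Simple interest formula: I = P × r × t
I = $18,257.44 × 0.0824 × 3.9
I = $5,867.21

I = P × r × t = $5,867.21


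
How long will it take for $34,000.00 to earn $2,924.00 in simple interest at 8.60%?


Rearrange the simple interest formula for t:
I = P × r × t  ⇒  t = I / (P × r)
t = $2,924.00 / ($34,000.00 × 0.086)
t = 1

t = I/(P×r) = 1 year


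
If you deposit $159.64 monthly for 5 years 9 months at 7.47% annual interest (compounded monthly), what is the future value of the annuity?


Future value of an ordinary annuity: FV = PMT × ((1 + r)^n − 1) / r
Monthly rate r = 0.0747/12 = 0.006225, n = 69
FV = $159.64 × ((1 + 0.0747/12)^69 − 1) / (0.0747/12)
FV = $159.64 × 85.860750
FV = $13,706.81

FV = PMT × ((1+r)^n - 1)/r = $13,706.81


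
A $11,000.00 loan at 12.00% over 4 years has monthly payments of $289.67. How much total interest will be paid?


Total paid over the life of the loan = PMT × n.
Total paid = $289.67 × 48 = $13,904.16
Total interest = total paid − principal = $13,904.16 − $11,000.00 = $2,904.16

Total interest = (PMT × n) - PV = $2,904.16


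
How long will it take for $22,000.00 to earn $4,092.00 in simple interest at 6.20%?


Rearrange the simple interest formula for t:
I = P × r × t  ⇒  t = I / (P × r)
t = $4,092.00 / ($22,000.00 × 0.062)
t = 3

t = I/(P×r) = 3 years


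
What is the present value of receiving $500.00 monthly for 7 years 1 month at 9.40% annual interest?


Present value of an ordinary annuity: PV = PMT × (1 − (1 + r)^(−n)) / r
Monthly rate r = 0.094/12 ≈ 0.00783333, n = 85
PV = $500.00 × (1 − (1 + 0.094/12)^(−85)) / (0.094/12)
PV = $500.00 × 61.891922
PV = $30,945.96

PV = PMT × (1-(1+r)^(-n))/r = $30,945.96


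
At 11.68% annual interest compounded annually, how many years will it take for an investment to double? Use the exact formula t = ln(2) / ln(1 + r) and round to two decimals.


Doubling condition: (1 + r)^t = 2
Take ln of both sides: t × ln(1 + r) = ln(2)
t = ln(2) / ln(1 + r)
t = 0.693147 / 0.110467
t = 6.27

t = ln(2) / ln(1 + r) = 6.27 years


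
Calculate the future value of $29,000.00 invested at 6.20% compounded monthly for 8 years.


Compound interest formula: A = P(1 + r/n)^(nt)
A = $29,000.00 × (1 + 0.062/12)^(12 × 8)
Growth factor: (1 + 0.062/12)^96 = 1.640044
A = $29,000.00 × 1.640044
A = $47,561.28

A = P(1 + r/n)^(nt) = $47,561.28


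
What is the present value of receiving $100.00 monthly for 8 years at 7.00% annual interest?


Present value of an ordinary annuity: PV = PMT × (1 − (1 + r)^(−n)) / r
Monthly rate r = 0.07/12 ≈ 0.00583333, n = 96
PV = $100.00 × (1 − (1 + 0.07/12)^(−96)) / (0.07/12)
PV = $100.00 × 73.347569
PV = $7,334.76

PV = PMT × (1-(1+r)^(-n))/r = $7,334.76


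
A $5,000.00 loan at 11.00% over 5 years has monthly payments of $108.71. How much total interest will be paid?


Total paid over the life of the loan = PMT × n.
Total paid = $108.71 × 60 = $6,522.60
Total interest = total paid − principal = $6,522.60 − $5,000.00 = $1,522.60

Total interest = (PMT × n) - PV = $1,522.60


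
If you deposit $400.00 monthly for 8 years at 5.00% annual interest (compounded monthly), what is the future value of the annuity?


Future value of an ordinary annuity: FV = PMT × ((1 + r)^n − 1) / r
Monthly rate r = 0.05/12 ≈ 0.00416667, n = 96
FV = $400.00 × ((1 + 0.05/12)^96 − 1) / (0.05/12)
FV = $400.00 × 117.740512
FV = $47,096.20

FV = PMT × ((1+r)^n - 1)/r = $47,096.20


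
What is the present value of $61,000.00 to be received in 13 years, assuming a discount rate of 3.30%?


Present value formula: PV = FV / (1 + r)^t
PV = $61,000.00 / (1 + 0.033)^13
PV = $61,000.00 / 1.5251206
PV = $39,996.84

PV = FV / (1 + r)^t = $39,996.84


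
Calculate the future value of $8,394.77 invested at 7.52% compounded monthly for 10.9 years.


Compound interest formula: A = P(1 + r/n)^(nt)
A = $8,394.77 × (1 + 0.0752/12)^(12 × 10.9)
Growth factor: (1 + 0.0752/12)^130.8 = 2.2639755
A = $8,394.77 × 2.2639755
A = $19,005.55

A = P(1 + r/n)^(nt) = $19,005.55


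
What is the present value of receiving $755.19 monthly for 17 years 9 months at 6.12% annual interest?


Present value of an ordinary annuity: PV = PMT × (1 − (1 + r)^(−n)) / r
Monthly rate r = 0.0612/12 = 0.0051, n = 213
PV = $755.19 × (1 − (1 + 0.0612/12)^(−213)) / (0.0612/12)
PV = $755.19 × 129.726331
PV = $97,968.03

PV = PMT × (1-(1+r)^(-n))/r = $97,968.03


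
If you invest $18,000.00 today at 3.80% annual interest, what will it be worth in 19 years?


Future value formula: FV = PV × (1 + r)^t
FV = $18,000.00 × (1 + 0.038)^19
FV = $18,000.00 × 2.031186
FV = $36,561.35

FV = PV × (1 + r)^t = $36,561.35


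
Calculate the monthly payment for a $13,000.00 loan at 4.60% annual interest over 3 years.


Loan payment formula: PMT = PV × r / (1 − (1 + r)^(−n))
Monthly rate r = 0.046/12 ≈ 0.00383333, n = 36 months
Denominator: 1 − (1 + 0.046/12)^(−36) = 0.128671
PMT = $13,000.00 × (0.046/12) / 0.128671
PMT = $387.29 per month

PMT = PV × r / (1-(1+r)^(-n)) = $387.29/month


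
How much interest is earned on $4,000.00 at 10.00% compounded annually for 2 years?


Compound interest earned = final amount − principal.
A = P(1 + r/n)^(nt) = $4,000.00 × (1 + 0.1/1)^(1 × 2) = $4,840.00
Interest = A − P = $4,840.00 − $4,000.00 = $840.00

Interest = A - P = $840.00


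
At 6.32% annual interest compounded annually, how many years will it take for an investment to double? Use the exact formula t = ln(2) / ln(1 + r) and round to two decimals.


Doubling condition: (1 + r)^t = 2
Take ln of both sides: t × ln(1 + r) = ln(2)
t = ln(2) / ln(1 + r)
t = 0.693147 / 0.061283
t = 11.31

t = ln(2) / ln(1 + r) = 11.31 years


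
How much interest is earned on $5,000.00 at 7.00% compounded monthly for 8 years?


Compound interest earned = final amount − principal.
A = P(1 + r/n)^(nt) = $5,000.00 × (1 + 0.07/12)^(12 × 8) = $8,739.13
Interest = A − P = $8,739.13 − $5,000.00 = $3,739.13

Interest = A - P = $3,739.13


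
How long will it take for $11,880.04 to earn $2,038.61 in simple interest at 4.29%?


Rearrange the simple interest formula for t:
I = P × r × t  ⇒  t = I / (P × r)
t = $2,038.61 / ($11,880.04 × 0.0429)
t = 4

t = I/(P×r) = 4 years


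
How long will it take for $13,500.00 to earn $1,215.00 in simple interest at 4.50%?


Rearrange the simple interest formula for t:
I = P × r × t  ⇒  t = I / (P × r)
t = $1,215.00 / ($13,500.00 × 0.045)
t = 2

t = I/(P×r) = 2 years


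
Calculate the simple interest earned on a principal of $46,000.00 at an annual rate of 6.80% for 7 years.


Simple interest formula: I = P × r × t
I = $46,000.00 × 0.068 × 7
I = $21,896.00

I = P × r × t = $21,896.00


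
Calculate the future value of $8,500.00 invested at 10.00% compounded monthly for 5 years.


Compound interest formula: A = P(1 + r/n)^(nt)
A = $8,500.00 × (1 + 0.1/12)^(12 × 5)
Growth factor: (1 + 0.1/12)^60 = 1.645309
A = $8,500.00 × 1.645309
A = $13,985.13

A = P(1 + r/n)^(nt) = $13,985.13


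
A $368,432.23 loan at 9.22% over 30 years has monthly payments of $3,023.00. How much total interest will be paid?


Total paid over the life of the loan = PMT × n.
Total paid = $3,023.00 × 360 = $1,088,280.00
Total interest = total paid − principal = $1,088,280.00 − $368,432.23 = $719,847.77

Total interest = (PMT × n) - PV = $719,847.77


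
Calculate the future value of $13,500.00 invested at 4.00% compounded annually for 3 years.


Compound interest formula: A = P(1 + r/n)^(nt)
A = $13,500.00 × (1 + 0.04/1)^(1 × 3)
Growth factor: (1 + 0.04/1)^3 = 1.124864
A = $13,500.00 × 1.124864
A = $15,185.66

A = P(1 + r/n)^(nt) = $15,185.66


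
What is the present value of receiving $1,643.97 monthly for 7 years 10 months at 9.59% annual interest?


Present value of an ordinary annuity: PV = PMT × (1 − (1 + r)^(−n)) / r
Monthly rate r = 0.0959/12 ≈ 0.00799167, n = 94
PV = $1,643.97 × (1 − (1 + 0.0959/12)^(−94)) / (0.0959/12)
PV = $1,643.97 × 65.918291
PV = $108,367.69

PV = PMT × (1-(1+r)^(-n))/r = $108,367.69


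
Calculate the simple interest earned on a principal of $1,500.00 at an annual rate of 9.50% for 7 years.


Simple interest formula: I = P × r × t
I = $1,500.00 × 0.095 × 7
I = $997.50

I = P × r × t = $997.50


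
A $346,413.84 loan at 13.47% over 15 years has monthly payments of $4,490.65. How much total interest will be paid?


Total paid over the life of the loan = PMT × n.
Total paid = $4,490.65 × 180 = $808,317.00
Total interest = total paid − principal = $808,317.00 − $346,413.84 = $461,903.16

Total interest = (PMT × n) - PV = $461,903.16


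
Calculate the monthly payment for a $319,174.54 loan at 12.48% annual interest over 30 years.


Loan payment formula: PMT = PV × r / (1 − (1 + r)^(−n))
Monthly rate r = 0.1248/12 = 0.0104, n = 360 months
Denominator: 1 − (1 + 0.1248/12)^(−360) = 0.975879
PMT = $319,174.54 × (0.1248/12) / 0.975879
PMT = $3,401.46 per month

PMT = PV × r / (1-(1+r)^(-n)) = $3,401.46/month


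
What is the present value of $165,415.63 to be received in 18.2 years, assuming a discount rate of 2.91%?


Present value formula: PV = FV / (1 + r)^t
PV = $165,415.63 / (1 + 0.0291)^18.2
PV = $165,415.63 / 1.6854968
PV = $98,140.58

PV = FV / (1 + r)^t = $98,140.58


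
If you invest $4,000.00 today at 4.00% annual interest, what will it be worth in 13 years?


Future value formula: FV = PV × (1 + r)^t
FV = $4,000.00 × (1 + 0.04)^13
FV = $4,000.00 × 1.6650735
FV = $6,660.29

FV = PV × (1 + r)^t = $6,660.29


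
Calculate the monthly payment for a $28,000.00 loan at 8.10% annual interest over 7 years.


Loan payment formula: PMT = PV × r / (1 − (1 + r)^(−n))
Monthly rate r = 0.081/12 = 0.00675, n = 84 months
Denominator: 1 − (1 + 0.081/12)^(−84) = 0.431694
PMT = $28,000.00 × (0.081/12) / 0.431694
PMT = $437.81 per month

PMT = PV × r / (1-(1+r)^(-n)) = $437.81/month


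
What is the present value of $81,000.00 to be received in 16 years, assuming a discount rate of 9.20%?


Present value formula: PV = FV / (1 + r)^t
PV = $81,000.00 / (1 + 0.092)^16
PV = $81,000.00 / 4.088483
PV = $19,811.75

PV = FV / (1 + r)^t = $19,811.75


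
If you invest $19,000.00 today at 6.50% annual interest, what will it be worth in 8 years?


Future value formula: FV = PV × (1 + r)^t
FV = $19,000.00 × (1 + 0.065)^8
FV = $19,000.00 × 1.654996
FV = $31,444.92

FV = PV × (1 + r)^t = $31,444.92


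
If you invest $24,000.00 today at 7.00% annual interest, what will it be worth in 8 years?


Future value formula: FV = PV × (1 + r)^t
FV = $24,000.00 × (1 + 0.07)^8
FV = $24,000.00 × 1.7181862
FV = $41,236.47

FV = PV × (1 + r)^t = $41,236.47


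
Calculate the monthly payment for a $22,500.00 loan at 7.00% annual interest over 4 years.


Loan payment formula: PMT = PV × r / (1 − (1 + r)^(−n))
Monthly rate r = 0.07/12 ≈ 0.00583333, n = 48 months
Denominator: 1 − (1 + 0.07/12)^(−48) = 0.243601
PMT = $22,500.00 × (0.07/12) / 0.243601
PMT = $538.79 per month

PMT = PV × r / (1-(1+r)^(-n)) = $538.79/month


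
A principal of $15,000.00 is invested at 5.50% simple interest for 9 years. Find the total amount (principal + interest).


Total amount formula: A = P(1 + rt) = P + P·r·t
Interest: I = P × r × t = $15,000.00 × 0.055 × 9 = $7,425.00
A = P + I = $15,000.00 + $7,425.00 = $22,425.00

A = P + I = P(1 + rt) = $22,425.00


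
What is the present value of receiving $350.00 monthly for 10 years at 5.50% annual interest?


Present value of an ordinary annuity: PV = PMT × (1 − (1 + r)^(−n)) / r
Monthly rate r = 0.055/12 ≈ 0.00458333, n = 120
PV = $350.00 × (1 − (1 + 0.055/12)^(−120)) / (0.055/12)
PV = $350.00 × 92.143582
PV = $32,250.25

PV = PMT × (1-(1+r)^(-n))/r = $32,250.25


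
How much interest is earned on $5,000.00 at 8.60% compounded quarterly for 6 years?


Compound interest earned = final amount − principal.
A = P(1 + r/n)^(nt) = $5,000.00 × (1 + 0.086/4)^(4 × 6) = $8,330.88
Interest = A − P = $8,330.88 − $5,000.00 = $3,330.88

Interest = A - P = $3,330.88


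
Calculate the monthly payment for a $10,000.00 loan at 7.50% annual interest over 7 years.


Loan payment formula: PMT = PV × r / (1 − (1 + r)^(−n))
Monthly rate r = 0.075/12 = 0.00625, n = 84 months
Denominator: 1 − (1 + 0.075/12)^(−84) = 0.407477
PMT = $10,000.00 × (0.075/12) / 0.407477
PMT = $153.38 per month

PMT = PV × r / (1-(1+r)^(-n)) = $153.38/month


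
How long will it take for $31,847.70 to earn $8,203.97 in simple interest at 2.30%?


Rearrange the simple interest formula for t:
I = P × r × t  ⇒  t = I / (P × r)
t = $8,203.97 / ($31,847.70 × 0.023)
t = 11.2

t = I/(P×r) = 11.2 years


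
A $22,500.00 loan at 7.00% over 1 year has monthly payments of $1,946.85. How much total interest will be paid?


Total paid over the life of the loan = PMT × n.
Total paid = $1,946.85 × 12 = $23,362.20
Total interest = total paid − principal = $23,362.20 − $22,500.00 = $862.20

Total interest = (PMT × n) - PV = $862.20


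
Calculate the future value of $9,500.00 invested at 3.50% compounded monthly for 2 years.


Compound interest formula: A = P(1 + r/n)^(nt)
A = $9,500.00 × (1 + 0.035/12)^(12 × 2)
Growth factor: (1 + 0.035/12)^24 = 1.072399
A = $9,500.00 × 1.072399
A = $10,187.79

A = P(1 + r/n)^(nt) = $10,187.79


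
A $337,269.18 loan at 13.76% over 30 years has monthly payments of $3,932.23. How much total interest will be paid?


Total paid over the life of the loan = PMT × n.
Total paid = $3,932.23 × 360 = $1,415,602.80
Total interest = total paid − principal = $1,415,602.80 − $337,269.18 = $1,078,333.62

Total interest = (PMT × n) - PV = $1,078,333.62


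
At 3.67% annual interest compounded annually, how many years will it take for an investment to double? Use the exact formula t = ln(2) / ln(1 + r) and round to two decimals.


Doubling condition: (1 + r)^t = 2
Take ln of both sides: t × ln(1 + r) = ln(2)
t = ln(2) / ln(1 + r)
t = 0.693147 / 0.036043
t = 19.23

t = ln(2) / ln(1 + r) = 19.23 years


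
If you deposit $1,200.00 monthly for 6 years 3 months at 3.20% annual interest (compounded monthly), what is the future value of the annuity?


Future value of an ordinary annuity: FV = PMT × ((1 + r)^n − 1) / r
Monthly rate r = 0.032/12 ≈ 0.00266667, n = 75
FV = $1,200.00 × ((1 + 0.032/12)^75 − 1) / (0.032/12)
FV = $1,200.00 × 82.904127
FV = $99,484.95

FV = PMT × ((1+r)^n - 1)/r = $99,484.95


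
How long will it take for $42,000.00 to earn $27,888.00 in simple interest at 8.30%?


Rearrange the simple interest formula for t:
I = P × r × t  ⇒  t = I / (P × r)
t = $27,888.00 / ($42,000.00 × 0.083)
t = 8

t = I/(P×r) = 8 years


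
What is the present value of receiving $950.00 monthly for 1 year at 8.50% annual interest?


Present value of an ordinary annuity: PV = PMT × (1 − (1 + r)^(−n)) / r
Monthly rate r = 0.085/12 ≈ 0.00708333, n = 12
PV = $950.00 × (1 − (1 + 0.085/12)^(−12)) / (0.085/12)
PV = $950.00 × 11.465289
PV = $10,892.02

PV = PMT × (1-(1+r)^(-n))/r = $10,892.02


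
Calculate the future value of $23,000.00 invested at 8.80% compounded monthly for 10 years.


Compound interest formula: A = P(1 + r/n)^(nt)
A = $23,000.00 × (1 + 0.088/12)^(12 × 10)
Growth factor: (1 + 0.088/12)^120 = 2.403171
A = $23,000.00 × 2.403171
A = $55,272.93

A = P(1 + r/n)^(nt) = $55,272.93


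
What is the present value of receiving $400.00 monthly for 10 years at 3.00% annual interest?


Present value of an ordinary annuity: PV = PMT × (1 − (1 + r)^(−n)) / r
Monthly rate r = 0.03/12 = 0.0025, n = 120
PV = $400.00 × (1 − (1 + 0.03/12)^(−120)) / (0.03/12)
PV = $400.00 × 103.561753
PV = $41,424.70

PV = PMT × (1-(1+r)^(-n))/r = $41,424.70


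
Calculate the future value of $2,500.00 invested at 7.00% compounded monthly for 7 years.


Compound interest formula: A = P(1 + r/n)^(nt)
A = $2,500.00 × (1 + 0.07/12)^(12 × 7)
Growth factor: (1 + 0.07/12)^84 = 1.6299941
A = $2,500.00 × 1.6299941
A = $4,074.99

A = P(1 + r/n)^(nt) = $4,074.99


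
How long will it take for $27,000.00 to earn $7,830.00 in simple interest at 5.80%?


Rearrange the simple interest formula for t:
I = P × r × t  ⇒  t = I / (P × r)
t = $7,830.00 / ($27,000.00 × 0.058)
t = 5

t = I/(P×r) = 5 years


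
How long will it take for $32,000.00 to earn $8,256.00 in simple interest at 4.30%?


Rearrange the simple interest formula for t:
I = P × r × t  ⇒  t = I / (P × r)
t = $8,256.00 / ($32,000.00 × 0.043)
t = 6

t = I/(P×r) = 6 years


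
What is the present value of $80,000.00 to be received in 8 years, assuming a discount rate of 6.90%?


Present value formula: PV = FV / (1 + r)^t
PV = $80,000.00 / (1 + 0.069)^8
PV = $80,000.00 / 1.705382
PV = $46,910.31

PV = FV / (1 + r)^t = $46,910.31


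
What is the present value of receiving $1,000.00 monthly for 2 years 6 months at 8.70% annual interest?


Present value of an ordinary annuity: PV = PMT × (1 − (1 + r)^(−n)) / r
Monthly rate r = 0.087/12 = 0.00725, n = 30
PV = $1,000.00 × (1 − (1 + 0.087/12)^(−30)) / (0.087/12)
PV = $1,000.00 × 26.874604
PV = $26,874.60

PV = PMT × (1-(1+r)^(-n))/r = $26,874.60


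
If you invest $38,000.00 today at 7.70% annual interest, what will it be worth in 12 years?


Future value formula: FV = PV × (1 + r)^t
FV = $38,000.00 × (1 + 0.077)^12
FV = $38,000.00 × 2.435501714
FV = $92,549.07

FV = PV × (1 + r)^t = $92,549.07


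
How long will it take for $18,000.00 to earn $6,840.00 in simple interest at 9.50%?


Rearrange the simple interest formula for t:
I = P × r × t  ⇒  t = I / (P × r)
t = $6,840.00 / ($18,000.00 × 0.095)
t = 4

t = I/(P×r) = 4 years


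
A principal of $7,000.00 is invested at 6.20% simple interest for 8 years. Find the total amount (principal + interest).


Total amount formula: A = P(1 + rt) = P + P·r·t
Interest: I = P × r × t = $7,000.00 × 0.062 × 8 = $3,472.00
A = P + I = $7,000.00 + $3,472.00 = $10,472.00

A = P + I = P(1 + rt) = $10,472.00


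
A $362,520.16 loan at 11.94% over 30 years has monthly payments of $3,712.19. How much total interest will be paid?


Total paid over the life of the loan = PMT × n.
Total paid = $3,712.19 × 360 = $1,336,388.40
Total interest = total paid − principal = $1,336,388.40 − $362,520.16 = $973,868.24

Total interest = (PMT × n) - PV = $973,868.24


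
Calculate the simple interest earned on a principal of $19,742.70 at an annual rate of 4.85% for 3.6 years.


Simple interest formula: I = P × r × t
I = $19,742.70 × 0.0485 × 3.6
I = $3,447.08

I = P × r × t = $3,447.08


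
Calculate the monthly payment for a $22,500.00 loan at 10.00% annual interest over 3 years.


Loan payment formula: PMT = PV × r / (1 − (1 + r)^(−n))
Monthly rate r = 0.1/12 ≈ 0.00833333, n = 36 months
Denominator: 1 − (1 + 0.1/12)^(−36) = 0.258260
PMT = $22,500.00 × (0.1/12) / 0.258260
PMT = $726.01 per month

PMT = PV × r / (1-(1+r)^(-n)) = $726.01/month


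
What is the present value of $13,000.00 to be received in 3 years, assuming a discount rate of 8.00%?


Present value formula: PV = FV / (1 + r)^t
PV = $13,000.00 / (1 + 0.08)^3
PV = $13,000.00 / 1.259712
PV = $10,319.82

PV = FV / (1 + r)^t = $10,319.82


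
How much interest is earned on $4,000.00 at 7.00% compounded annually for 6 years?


Compound interest earned = final amount − principal.
A = P(1 + r/n)^(nt) = $4,000.00 × (1 + 0.07/1)^(1 × 6) = $6,002.92
Interest = A − P = $6,002.92 − $4,000.00 = $2,002.92

Interest = A - P = $2,002.92


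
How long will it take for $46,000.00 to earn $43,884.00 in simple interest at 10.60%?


Rearrange the simple interest formula for t:
I = P × r × t  ⇒  t = I / (P × r)
t = $43,884.00 / ($46,000.00 × 0.106)
t = 9

t = I/(P×r) = 9 years


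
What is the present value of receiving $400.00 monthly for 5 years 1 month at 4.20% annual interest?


Present value of an ordinary annuity: PV = PMT × (1 − (1 + r)^(−n)) / r
Monthly rate r = 0.042/12 = 0.0035, n = 61
PV = $400.00 × (1 − (1 + 0.042/12)^(−61)) / (0.042/12)
PV = $400.00 × 54.841911
PV = $21,936.76

PV = PMT × (1-(1+r)^(-n))/r = $21,936.76


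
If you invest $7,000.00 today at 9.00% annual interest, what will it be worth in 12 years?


Future value formula: FV = PV × (1 + r)^t
FV = $7,000.00 × (1 + 0.09)^12
FV = $7,000.00 × 2.8126648
FV = $19,688.65

FV = PV × (1 + r)^t = $19,688.65


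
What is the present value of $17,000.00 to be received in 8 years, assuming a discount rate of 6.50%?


Present value formula: PV = FV / (1 + r)^t
PV = $17,000.00 / (1 + 0.065)^8
PV = $17,000.00 / 1.654996
PV = $10,271.93

PV = FV / (1 + r)^t = $10,271.93


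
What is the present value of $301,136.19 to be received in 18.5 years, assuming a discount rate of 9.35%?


Present value formula: PV = FV / (1 + r)^t
PV = $301,136.19 / (1 + 0.0935)^18.5
PV = $301,136.19 / 5.225737
PV = $57,625.59

PV = FV / (1 + r)^t = $57,625.59


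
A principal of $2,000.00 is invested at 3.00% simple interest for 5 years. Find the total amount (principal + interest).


Total amount formula: A = P(1 + rt) = P + P·r·t
Interest: I = P × r × t = $2,000.00 × 0.03 × 5 = $300.00
A = P + I = $2,000.00 + $300.00 = $2,300.00

A = P + I = P(1 + rt) = $2,300.00


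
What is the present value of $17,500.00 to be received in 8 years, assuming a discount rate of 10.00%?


Present value formula: PV = FV / (1 + r)^t
PV = $17,500.00 / (1 + 0.1)^8
PV = $17,500.00 / 2.143589
PV = $8,163.88

PV = FV / (1 + r)^t = $8,163.88


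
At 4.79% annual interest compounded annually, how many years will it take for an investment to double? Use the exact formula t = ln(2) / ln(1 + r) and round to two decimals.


Doubling condition: (1 + r)^t = 2
Take ln of both sides: t × ln(1 + r) = ln(2)
t = ln(2) / ln(1 + r)
t = 0.693147 / 0.046788
t = 14.81

t = ln(2) / ln(1 + r) = 14.81 years


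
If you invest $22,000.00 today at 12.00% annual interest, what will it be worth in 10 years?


Future value formula: FV = PV × (1 + r)^t
FV = $22,000.00 × (1 + 0.12)^10
FV = $22,000.00 × 3.105848
FV = $68,328.66

FV = PV × (1 + r)^t = $68,328.66


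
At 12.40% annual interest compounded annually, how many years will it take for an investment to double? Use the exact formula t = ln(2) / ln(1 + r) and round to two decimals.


Doubling condition: (1 + r)^t = 2
Take ln of both sides: t × ln(1 + r) = ln(2)
t = ln(2) / ln(1 + r)
t = 0.693147 / 0.116894
t = 5.93

t = ln(2) / ln(1 + r) = 5.93 years


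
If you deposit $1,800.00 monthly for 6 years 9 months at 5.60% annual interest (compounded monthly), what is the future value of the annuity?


Future value of an ordinary annuity: FV = PMT × ((1 + r)^n − 1) / r
Monthly rate r = 0.056/12 ≈ 0.00466667, n = 81
FV = $1,800.00 × ((1 + 0.056/12)^81 − 1) / (0.056/12)
FV = $1,800.00 × 98.160073
FV = $176,688.13

FV = PMT × ((1+r)^n - 1)/r = $176,688.13


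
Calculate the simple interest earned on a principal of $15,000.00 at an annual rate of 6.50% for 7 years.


Simple interest formula: I = P × r × t
I = $15,000.00 × 0.065 × 7
I = $6,825.00

I = P × r × t = $6,825.00


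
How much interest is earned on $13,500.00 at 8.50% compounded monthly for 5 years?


Compound interest earned = final amount − principal.
A = P(1 + r/n)^(nt) = $13,500.00 × (1 + 0.085/12)^(12 × 5) = $20,618.56
Interest = A − P = $20,618.56 − $13,500.00 = $7,118.56

Interest = A - P = $7,118.56


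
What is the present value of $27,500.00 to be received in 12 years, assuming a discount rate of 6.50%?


Present value formula: PV = FV / (1 + r)^t
PV = $27,500.00 / (1 + 0.065)^12
PV = $27,500.00 / 2.129096
PV = $12,916.28

PV = FV / (1 + r)^t = $12,916.28


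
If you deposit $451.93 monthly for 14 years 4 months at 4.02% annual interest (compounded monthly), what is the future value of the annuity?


Future value of an ordinary annuity: FV = PMT × ((1 + r)^n − 1) / r
Monthly rate r = 0.0402/12 = 0.00335, n = 172
FV = $451.93 × ((1 + 0.0402/12)^172 − 1) / (0.0402/12)
FV = $451.93 × 232.105010
FV = $104,895.22

FV = PMT × ((1+r)^n - 1)/r = $104,895.22


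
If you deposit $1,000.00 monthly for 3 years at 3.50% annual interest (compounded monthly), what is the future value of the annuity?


Future value of an ordinary annuity: FV = PMT × ((1 + r)^n − 1) / r
Monthly rate r = 0.035/12 ≈ 0.00291667, n = 36
FV = $1,000.00 × ((1 + 0.035/12)^36 − 1) / (0.035/12)
FV = $1,000.00 × 37.899729
FV = $37,899.73

FV = PMT × ((1+r)^n - 1)/r = $37,899.73


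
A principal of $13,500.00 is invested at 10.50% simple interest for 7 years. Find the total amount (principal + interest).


Total amount formula: A = P(1 + rt) = P + P·r·t
Interest: I = P × r × t = $13,500.00 × 0.105 × 7 = $9,922.50
A = P + I = $13,500.00 + $9,922.50 = $23,422.50

A = P + I = P(1 + rt) = $23,422.50


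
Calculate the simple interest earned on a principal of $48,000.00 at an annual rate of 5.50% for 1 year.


Simple interest formula: I = P × r × t
I = $48,000.00 × 0.055 × 1
I = $2,640.00

I = P × r × t = $2,640.00


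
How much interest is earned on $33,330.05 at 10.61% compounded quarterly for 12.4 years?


Compound interest earned = final amount − principal.
A = P(1 + r/n)^(nt) = $33,330.05 × (1 + 0.1061/4)^(4 × 12.4) = $122,113.78
Interest = A − P = $122,113.78 − $33,330.05 = $88,783.73

Interest = A - P = $88,783.73


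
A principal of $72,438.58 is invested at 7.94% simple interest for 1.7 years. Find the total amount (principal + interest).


Total amount formula: A = P(1 + rt) = P + P·r·t
Interest: I = P × r × t = $72,438.58 × 0.0794 × 1.7 = $9,777.76
A = P + I = $72,438.58 + $9,777.76 = $82,216.34

A = P + I = P(1 + rt) = $82,216.34


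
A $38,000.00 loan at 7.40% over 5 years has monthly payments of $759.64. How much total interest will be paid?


Total paid over the life of the loan = PMT × n.
Total paid = $759.64 × 60 = $45,578.40
Total interest = total paid − principal = $45,578.40 − $38,000.00 = $7,578.40

Total interest = (PMT × n) - PV = $7,578.40


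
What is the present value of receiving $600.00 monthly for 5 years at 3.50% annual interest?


Present value of an ordinary annuity: PV = PMT × (1 − (1 + r)^(−n)) / r
Monthly rate r = 0.035/12 ≈ 0.00291667, n = 60
PV = $600.00 × (1 − (1 + 0.035/12)^(−60)) / (0.035/12)
PV = $600.00 × 54.969988
PV = $32,981.99

PV = PMT × (1-(1+r)^(-n))/r = $32,981.99


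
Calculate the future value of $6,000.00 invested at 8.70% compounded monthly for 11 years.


Compound interest formula: A = P(1 + r/n)^(nt)
A = $6,000.00 × (1 + 0.087/12)^(12 × 11)
Growth factor: (1 + 0.087/12)^132 = 2.594899
A = $6,000.00 × 2.594899
A = $15,569.39

A = P(1 + r/n)^(nt) = $15,569.39


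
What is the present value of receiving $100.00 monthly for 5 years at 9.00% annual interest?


Present value of an ordinary annuity: PV = PMT × (1 − (1 + r)^(−n)) / r
Monthly rate r = 0.09/12 = 0.0075, n = 60
PV = $100.00 × (1 − (1 + 0.09/12)^(−60)) / (0.09/12)
PV = $100.00 × 48.173374
PV = $4,817.34

PV = PMT × (1-(1+r)^(-n))/r = $4,817.34


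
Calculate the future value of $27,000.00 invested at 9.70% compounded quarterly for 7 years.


Compound interest formula: A = P(1 + r/n)^(nt)
A = $27,000.00 × (1 + 0.097/4)^(4 × 7)
Growth factor: (1 + 0.097/4)^28 = 1.9559927
A = $27,000.00 × 1.9559927
A = $52,811.80

A = P(1 + r/n)^(nt) = $52,811.80


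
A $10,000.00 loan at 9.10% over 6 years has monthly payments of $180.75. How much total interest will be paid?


Total paid over the life of the loan = PMT × n.
Total paid = $180.75 × 72 = $13,014.00
Total interest = total paid − principal = $13,014.00 − $10,000.00 = $3,014.00

Total interest = (PMT × n) - PV = $3,014.00


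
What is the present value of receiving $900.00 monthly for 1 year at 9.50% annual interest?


Present value of an ordinary annuity: PV = PMT × (1 − (1 + r)^(−n)) / r
Monthly rate r = 0.095/12 ≈ 0.00791667, n = 12
PV = $900.00 × (1 − (1 + 0.095/12)^(−12)) / (0.095/12)
PV = $900.00 × 11.404653
PV = $10,264.19

PV = PMT × (1-(1+r)^(-n))/r = $10,264.19


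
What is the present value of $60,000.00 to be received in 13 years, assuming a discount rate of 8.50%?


Present value formula: PV = FV / (1 + r)^t
PV = $60,000.00 / (1 + 0.085)^13
PV = $60,000.00 / 2.887930
PV = $20,776.13

PV = FV / (1 + r)^t = $20,776.13


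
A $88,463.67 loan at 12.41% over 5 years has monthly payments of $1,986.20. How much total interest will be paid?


Total paid over the life of the loan = PMT × n.
Total paid = $1,986.20 × 60 = $119,172.00
Total interest = total paid − principal = $119,172.00 − $88,463.67 = $30,708.33

Total interest = (PMT × n) - PV = $30,708.33


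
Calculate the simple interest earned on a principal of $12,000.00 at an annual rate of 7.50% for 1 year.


Simple interest formula: I = P × r × t
I = $12,000.00 × 0.075 × 1
I = $900.00

I = P × r × t = $900.00


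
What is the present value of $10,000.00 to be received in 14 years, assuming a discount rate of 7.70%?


Present value formula: PV = FV / (1 + r)^t
PV = $10,000.00 / (1 + 0.077)^14
PV = $10,000.00 / 2.825009
PV = $3,539.81

PV = FV / (1 + r)^t = $3,539.81


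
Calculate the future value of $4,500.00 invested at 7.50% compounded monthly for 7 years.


Compound interest formula: A = P(1 + r/n)^(nt)
A = $4,500.00 × (1 + 0.075/12)^(12 × 7)
Growth factor: (1 + 0.075/12)^84 = 1.687699
A = $4,500.00 × 1.687699
A = $7,594.65

A = P(1 + r/n)^(nt) = $7,594.65


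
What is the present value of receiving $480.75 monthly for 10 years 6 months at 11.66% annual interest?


Present value of an ordinary annuity: PV = PMT × (1 − (1 + r)^(−n)) / r
Monthly rate r = 0.1166/12 ≈ 0.00971667, n = 126
PV = $480.75 × (1 − (1 + 0.1166/12)^(−126)) / (0.1166/12)
PV = $480.75 × 72.483107
PV = $34,846.25

PV = PMT × (1-(1+r)^(-n))/r = $34,846.25


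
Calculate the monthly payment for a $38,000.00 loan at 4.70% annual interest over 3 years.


Loan payment formula: PMT = PV × r / (1 − (1 + r)^(−n))
Monthly rate r = 0.047/12 ≈ 0.00391667, n = 36 months
Denominator: 1 − (1 + 0.047/12)^(−36) = 0.1312715
PMT = $38,000.00 × (0.047/12) / 0.1312715
PMT = $1,133.78 per month

PMT = PV × r / (1-(1+r)^(-n)) = $1,133.78/month


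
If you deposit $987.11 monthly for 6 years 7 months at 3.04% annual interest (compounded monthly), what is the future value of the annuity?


Future value of an ordinary annuity: FV = PMT × ((1 + r)^n − 1) / r
Monthly rate r = 0.0304/12 ≈ 0.00253333, n = 79
FV = $987.11 × ((1 + 0.0304/12)^79 − 1) / (0.0304/12)
FV = $987.11 × 87.338098
FV = $86,212.31

FV = PMT × ((1+r)^n - 1)/r = $86,212.31


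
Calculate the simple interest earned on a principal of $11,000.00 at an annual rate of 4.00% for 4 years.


Simple interest formula: I = P × r × t
I = $11,000.00 × 0.04 × 4
I = $1,760.00

I = P × r × t = $1,760.00


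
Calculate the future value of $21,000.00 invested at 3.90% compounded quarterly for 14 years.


Compound interest formula: A = P(1 + r/n)^(nt)
A = $21,000.00 × (1 + 0.039/4)^(4 × 14)
Growth factor: (1 + 0.039/4)^56 = 1.7217745
A = $21,000.00 × 1.7217745
A = $36,157.26

A = P(1 + r/n)^(nt) = $36,157.26


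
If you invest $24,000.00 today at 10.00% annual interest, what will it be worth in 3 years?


Future value formula: FV = PV × (1 + r)^t
FV = $24,000.00 × (1 + 0.1)^3
FV = $24,000.00 × 1.331000
FV = $31,944.00

FV = PV × (1 + r)^t = $31,944.00


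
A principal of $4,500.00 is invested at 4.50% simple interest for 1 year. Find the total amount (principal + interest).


Total amount formula: A = P(1 + rt) = P + P·r·t
Interest: I = P × r × t = $4,500.00 × 0.045 × 1 = $202.50
A = P + I = $4,500.00 + $202.50 = $4,702.50

A = P + I = P(1 + rt) = $4,702.50


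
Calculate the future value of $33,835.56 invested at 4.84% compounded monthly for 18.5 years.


Compound interest formula: A = P(1 + r/n)^(nt)
A = $33,835.56 × (1 + 0.0484/12)^(12 × 18.5)
Growth factor: (1 + 0.0484/12)^222 = 2.443910
A = $33,835.56 × 2.443910
A = $82,691.06

A = P(1 + r/n)^(nt) = $82,691.06


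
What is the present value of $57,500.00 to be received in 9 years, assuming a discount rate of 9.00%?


Present value formula: PV = FV / (1 + r)^t
PV = $57,500.00 / (1 + 0.09)^9
PV = $57,500.00 / 2.171893
PV = $26,474.60

PV = FV / (1 + r)^t = $26,474.60


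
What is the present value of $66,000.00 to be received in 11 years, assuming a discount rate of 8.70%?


Present value formula: PV = FV / (1 + r)^t
PV = $66,000.00 / (1 + 0.087)^11
PV = $66,000.00 / 2.503370
PV = $26,364.46

PV = FV / (1 + r)^t = $26,364.46


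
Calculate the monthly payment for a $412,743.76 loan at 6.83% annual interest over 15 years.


Loan payment formula: PMT = PV × r / (1 − (1 + r)^(−n))
Monthly rate r = 0.0683/12 ≈ 0.00569167, n = 180 months
Denominator: 1 − (1 + 0.0683/12)^(−180) = 0.639980
PMT = $412,743.76 × (0.0683/12) / 0.639980
PMT = $3,670.74 per month

PMT = PV × r / (1-(1+r)^(-n)) = $3,670.74/month


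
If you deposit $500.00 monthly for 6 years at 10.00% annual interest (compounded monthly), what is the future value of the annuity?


Future value of an ordinary annuity: FV = PMT × ((1 + r)^n − 1) / r
Monthly rate r = 0.1/12 ≈ 0.00833333, n = 72
FV = $500.00 × ((1 + 0.1/12)^72 − 1) / (0.1/12)
FV = $500.00 × 98.111314
FV = $49,055.66

FV = PMT × ((1+r)^n - 1)/r = $49,055.66


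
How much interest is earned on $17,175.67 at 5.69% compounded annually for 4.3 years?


Compound interest earned = final amount − principal.
A = P(1 + r/n)^(nt) = $17,175.67 × (1 + 0.0569/1)^(1 × 4.3) = $21,790.11
Interest = A − P = $21,790.11 − $17,175.67 = $4,614.44

Interest = A - P = $4,614.44


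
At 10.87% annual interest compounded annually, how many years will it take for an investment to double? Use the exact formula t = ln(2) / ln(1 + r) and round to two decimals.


Doubling condition: (1 + r)^t = 2
Take ln of both sides: t × ln(1 + r) = ln(2)
t = ln(2) / ln(1 + r)
t = 0.693147 / 0.103188
t = 6.72

t = ln(2) / ln(1 + r) = 6.72 years


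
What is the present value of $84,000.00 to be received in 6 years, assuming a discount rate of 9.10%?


Present value formula: PV = FV / (1 + r)^t
PV = $84,000.00 / (1 + 0.091)^6
PV = $84,000.00 / 1.686353
PV = $49,811.63

PV = FV / (1 + r)^t = $49,811.63


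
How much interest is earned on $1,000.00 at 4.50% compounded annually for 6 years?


Compound interest earned = final amount − principal.
A = P(1 + r/n)^(nt) = $1,000.00 × (1 + 0.045/1)^(1 × 6) = $1,302.26
Interest = A − P = $1,302.26 − $1,000.00 = $302.26

Interest = A - P = $302.26


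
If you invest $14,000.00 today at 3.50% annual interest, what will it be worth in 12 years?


Future value formula: FV = PV × (1 + r)^t
FV = $14,000.00 × (1 + 0.035)^12
FV = $14,000.00 × 1.5110687
FV = $21,154.96

FV = PV × (1 + r)^t = $21,154.96


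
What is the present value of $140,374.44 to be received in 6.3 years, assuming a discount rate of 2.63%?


Present value formula: PV = FV / (1 + r)^t
PV = $140,374.44 / (1 + 0.0263)^6.3
PV = $140,374.44 / 1.17768264
PV = $119,195.47

PV = FV / (1 + r)^t = $119,195.47


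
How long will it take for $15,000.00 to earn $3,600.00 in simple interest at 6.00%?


Rearrange the simple interest formula for t:
I = P × r × t  ⇒  t = I / (P × r)
t = $3,600.00 / ($15,000.00 × 0.06)
t = 4

t = I/(P×r) = 4 years


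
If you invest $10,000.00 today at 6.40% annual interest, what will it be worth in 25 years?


Future value formula: FV = PV × (1 + r)^t
FV = $10,000.00 × (1 + 0.064)^25
FV = $10,000.00 × 4.715641
FV = $47,156.41

FV = PV × (1 + r)^t = $47,156.41
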